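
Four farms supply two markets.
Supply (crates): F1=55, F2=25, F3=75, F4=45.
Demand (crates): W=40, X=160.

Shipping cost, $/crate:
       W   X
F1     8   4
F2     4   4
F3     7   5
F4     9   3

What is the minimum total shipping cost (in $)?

A cheapest plan:
  F1 to X: 55 × $4 = $220
  F2 to W: 25 × $4 = $100
  F3 to W: 15 × $7 = $105
  F3 to X: 60 × $5 = $300
  F4 to X: 45 × $3 = $135
Total = 220 + 100 + 105 + 300 + 135 = $860.

860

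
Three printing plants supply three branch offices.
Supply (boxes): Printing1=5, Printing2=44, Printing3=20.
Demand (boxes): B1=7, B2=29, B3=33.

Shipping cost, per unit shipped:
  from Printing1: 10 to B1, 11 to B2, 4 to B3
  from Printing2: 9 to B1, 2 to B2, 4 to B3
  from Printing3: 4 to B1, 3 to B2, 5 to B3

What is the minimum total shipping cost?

231

An optimal shipping plan:
  Printing1 to B3: 5 × 4 = 20
  Printing2 to B2: 16 × 2 = 32
  Printing2 to B3: 28 × 4 = 112
  Printing3 to B1: 7 × 4 = 28
  Printing3 to B2: 13 × 3 = 39
Total = 20 + 32 + 112 + 28 + 39 = 231.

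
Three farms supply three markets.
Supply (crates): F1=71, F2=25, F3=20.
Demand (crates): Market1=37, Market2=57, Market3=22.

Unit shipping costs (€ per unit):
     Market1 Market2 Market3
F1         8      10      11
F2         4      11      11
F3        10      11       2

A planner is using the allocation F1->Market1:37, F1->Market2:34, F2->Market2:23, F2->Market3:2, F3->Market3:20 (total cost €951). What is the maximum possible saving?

Current plan cost = 37·8 + 34·10 + 23·11 + 2·11 + 20·2 = €951.
Optimal plan:
  F1 to Market1: 12 × €8 = €96
  F1 to Market2: 57 × €10 = €570
  F1 to Market3: 2 × €11 = €22
  F2 to Market1: 25 × €4 = €100
  F3 to Market3: 20 × €2 = €40
Optimal cost = €828.
Saving = 951 − 828 = €123.

123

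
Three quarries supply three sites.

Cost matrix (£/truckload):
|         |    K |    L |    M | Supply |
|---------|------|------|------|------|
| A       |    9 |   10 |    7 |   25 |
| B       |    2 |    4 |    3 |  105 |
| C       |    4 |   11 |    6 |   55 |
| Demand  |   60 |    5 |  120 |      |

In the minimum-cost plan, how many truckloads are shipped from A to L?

Solving gives:
  A->M: 25 × £7 = £175
  B->K: 5 × £2 = £10
  B->L: 5 × £4 = £20
  B->M: 95 × £3 = £285
  C->K: 55 × £4 = £220
Total cost = £710.
The route A→L is not used.

0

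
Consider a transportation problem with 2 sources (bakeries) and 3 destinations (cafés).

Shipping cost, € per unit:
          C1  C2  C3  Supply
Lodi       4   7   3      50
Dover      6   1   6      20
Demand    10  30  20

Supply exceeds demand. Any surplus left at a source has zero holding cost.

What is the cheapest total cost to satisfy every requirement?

190

One minimum-cost allocation:
  Lodi–C1: 10 trays
  Lodi–C2: 10 trays
  Lodi–C3: 20 trays
  Dover–C2: 20 trays
Total cost = €190.
(Supply check: Lodi ships 40; Dover ships 20.)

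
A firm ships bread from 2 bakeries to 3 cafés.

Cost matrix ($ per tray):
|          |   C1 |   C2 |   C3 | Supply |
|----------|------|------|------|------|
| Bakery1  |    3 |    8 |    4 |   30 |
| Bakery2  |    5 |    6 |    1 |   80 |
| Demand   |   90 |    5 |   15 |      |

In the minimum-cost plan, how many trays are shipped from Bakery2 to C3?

Solving gives:
  Bakery1->C1: 30 trays
  Bakery2->C1: 60 trays
  Bakery2->C2: 5 trays
  Bakery2->C3: 15 trays
Total cost = $435.
So Bakery2→C3 carries 15 trays.

15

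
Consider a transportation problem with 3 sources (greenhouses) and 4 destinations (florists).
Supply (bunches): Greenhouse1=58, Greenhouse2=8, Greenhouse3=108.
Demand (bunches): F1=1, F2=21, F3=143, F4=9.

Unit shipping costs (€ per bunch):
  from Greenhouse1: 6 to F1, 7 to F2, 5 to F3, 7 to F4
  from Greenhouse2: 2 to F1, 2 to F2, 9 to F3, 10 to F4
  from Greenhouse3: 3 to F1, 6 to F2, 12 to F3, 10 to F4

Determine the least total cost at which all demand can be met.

1497

One minimum-cost allocation:
  Greenhouse1 to F3: 58 bunches
  Greenhouse2 to F2: 8 bunches
  Greenhouse3 to F1: 1 bunches
  Greenhouse3 to F2: 13 bunches
  Greenhouse3 to F3: 85 bunches
  Greenhouse3 to F4: 9 bunches
Total cost = €1497.
(Supply check: Greenhouse1 ships 58; Greenhouse2 ships 8; Greenhouse3 ships 108.)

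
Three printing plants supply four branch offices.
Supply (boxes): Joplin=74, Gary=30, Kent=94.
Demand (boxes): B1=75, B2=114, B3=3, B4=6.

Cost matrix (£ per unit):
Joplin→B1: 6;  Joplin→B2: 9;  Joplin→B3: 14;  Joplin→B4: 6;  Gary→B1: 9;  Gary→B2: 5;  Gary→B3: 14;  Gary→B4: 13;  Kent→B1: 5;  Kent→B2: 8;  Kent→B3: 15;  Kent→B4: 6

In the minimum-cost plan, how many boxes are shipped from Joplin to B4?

6

Optimal shipments:
  Joplin->B2: 65 × £9 = £585
  Joplin->B3: 3 × £14 = £42
  Joplin->B4: 6 × £6 = £36
  Gary->B2: 30 × £5 = £150
  Kent->B1: 75 × £5 = £375
  Kent->B2: 19 × £8 = £152
Total cost = £1340.
So Joplin→B4 carries 6 boxes.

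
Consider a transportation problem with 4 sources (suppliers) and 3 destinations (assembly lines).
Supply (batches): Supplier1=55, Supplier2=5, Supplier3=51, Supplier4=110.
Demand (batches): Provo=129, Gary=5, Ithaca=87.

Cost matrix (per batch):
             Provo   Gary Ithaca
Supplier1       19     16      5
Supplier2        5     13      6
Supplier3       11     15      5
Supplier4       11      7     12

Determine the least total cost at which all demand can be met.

Optimal allocation:
  Supplier1–Ithaca: 55 batches
  Supplier2–Provo: 5 batches
  Supplier3–Provo: 19 batches
  Supplier3–Ithaca: 32 batches
  Supplier4–Provo: 105 batches
  Supplier4–Gary: 5 batches
Total cost = 1859.
(Supply check: Supplier1 ships 55; Supplier2 ships 5; Supplier3 ships 51; Supplier4 ships 110.)

1859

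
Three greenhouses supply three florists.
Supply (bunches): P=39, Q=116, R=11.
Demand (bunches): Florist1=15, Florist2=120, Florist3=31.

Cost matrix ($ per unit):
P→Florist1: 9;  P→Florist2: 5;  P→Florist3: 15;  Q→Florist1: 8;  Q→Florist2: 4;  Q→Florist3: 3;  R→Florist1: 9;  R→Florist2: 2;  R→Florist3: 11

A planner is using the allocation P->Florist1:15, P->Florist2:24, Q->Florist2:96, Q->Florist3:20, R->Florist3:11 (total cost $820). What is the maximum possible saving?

110

Current plan cost = 15·9 + 24·5 + 96·4 + 20·3 + 11·11 = $820.
Optimal plan:
  P to Florist2: 39 bunches
  Q to Florist1: 15 bunches
  Q to Florist2: 70 bunches
  Q to Florist3: 31 bunches
  R to Florist2: 11 bunches
Optimal cost = $710.
Saving = 820 − 710 = $110.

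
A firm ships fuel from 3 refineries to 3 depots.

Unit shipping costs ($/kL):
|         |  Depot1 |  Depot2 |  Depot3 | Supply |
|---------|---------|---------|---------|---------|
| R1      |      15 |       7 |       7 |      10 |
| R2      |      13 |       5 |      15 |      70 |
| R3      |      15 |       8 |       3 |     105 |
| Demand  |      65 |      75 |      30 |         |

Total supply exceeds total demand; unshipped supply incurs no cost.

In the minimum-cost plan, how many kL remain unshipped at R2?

Minimum-cost shipments:
  R1->Depot2: 10 × $7 = $70
  R2->Depot1: 5 × $13 = $65
  R2->Depot2: 65 × $5 = $325
  R3->Depot1: 60 × $15 = $900
  R3->Depot3: 30 × $3 = $90
Total cost = $1450.
R2 ships 70 of its 70, leaving 0.

0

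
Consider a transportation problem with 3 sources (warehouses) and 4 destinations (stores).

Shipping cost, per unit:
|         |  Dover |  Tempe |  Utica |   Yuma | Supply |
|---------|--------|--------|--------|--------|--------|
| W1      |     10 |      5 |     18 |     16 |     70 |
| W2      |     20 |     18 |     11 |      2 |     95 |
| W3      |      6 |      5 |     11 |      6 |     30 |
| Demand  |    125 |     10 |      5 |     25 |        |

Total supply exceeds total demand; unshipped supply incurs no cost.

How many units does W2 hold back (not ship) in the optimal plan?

30

Minimum-cost shipments:
  W1 to Dover: 60 units
  W1 to Tempe: 10 units
  W2 to Dover: 35 units
  W2 to Utica: 5 units
  W2 to Yuma: 25 units
  W3 to Dover: 30 units
Total cost = 1635.
W2 ships 65 of its 95, leaving 30.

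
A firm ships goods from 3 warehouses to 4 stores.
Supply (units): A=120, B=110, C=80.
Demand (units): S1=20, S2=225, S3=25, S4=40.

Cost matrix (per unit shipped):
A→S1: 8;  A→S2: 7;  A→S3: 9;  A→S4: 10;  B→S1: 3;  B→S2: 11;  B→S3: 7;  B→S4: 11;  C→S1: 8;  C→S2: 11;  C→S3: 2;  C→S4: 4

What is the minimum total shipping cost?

An optimal shipping plan:
  A->S2: 120 × 7 = 840
  B->S1: 20 × 3 = 60
  B->S2: 90 × 11 = 990
  C->S2: 15 × 11 = 165
  C->S3: 25 × 2 = 50
  C->S4: 40 × 4 = 160
Total = 840 + 60 + 990 + 165 + 50 + 160 = 2265.
(Supply check: A ships 120; B ships 110; C ships 80.)

2265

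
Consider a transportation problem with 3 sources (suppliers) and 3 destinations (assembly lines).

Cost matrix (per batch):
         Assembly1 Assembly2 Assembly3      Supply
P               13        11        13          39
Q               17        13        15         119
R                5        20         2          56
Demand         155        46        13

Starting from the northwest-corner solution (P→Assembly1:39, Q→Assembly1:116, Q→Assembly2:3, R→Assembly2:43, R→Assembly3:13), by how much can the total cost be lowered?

817

Current plan cost = 39·13 + 116·17 + 3·13 + 43·20 + 13·2 = 3404.
Optimal plan:
  P→Assembly1: 39 × 13 = 507
  Q→Assembly1: 73 × 17 = 1241
  Q→Assembly2: 46 × 13 = 598
  R→Assembly1: 43 × 5 = 215
  R→Assembly3: 13 × 2 = 26
Optimal cost = 2587.
Saving = 3404 − 2587 = 817.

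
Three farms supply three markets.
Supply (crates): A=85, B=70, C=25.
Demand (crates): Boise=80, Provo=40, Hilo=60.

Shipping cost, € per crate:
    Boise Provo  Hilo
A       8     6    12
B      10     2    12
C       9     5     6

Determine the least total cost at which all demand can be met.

Optimal allocation:
  A→Boise: 80 × €8 = €640
  A→Hilo: 5 × €12 = €60
  B→Provo: 40 × €2 = €80
  B→Hilo: 30 × €12 = €360
  C→Hilo: 25 × €6 = €150
Total = 640 + 60 + 80 + 360 + 150 = €1290.

1290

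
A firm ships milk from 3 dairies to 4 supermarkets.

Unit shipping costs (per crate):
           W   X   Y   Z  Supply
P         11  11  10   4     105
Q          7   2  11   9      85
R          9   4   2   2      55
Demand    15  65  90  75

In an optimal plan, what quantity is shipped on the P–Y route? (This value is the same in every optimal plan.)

Solving gives:
  P to Y: 30 × 10 = 300
  P to Z: 75 × 4 = 300
  Q to W: 15 × 7 = 105
  Q to X: 65 × 2 = 130
  Q to Y: 5 × 11 = 55
  R to Y: 55 × 2 = 110
Total cost = 1000.
So P→Y carries 30 crates.

30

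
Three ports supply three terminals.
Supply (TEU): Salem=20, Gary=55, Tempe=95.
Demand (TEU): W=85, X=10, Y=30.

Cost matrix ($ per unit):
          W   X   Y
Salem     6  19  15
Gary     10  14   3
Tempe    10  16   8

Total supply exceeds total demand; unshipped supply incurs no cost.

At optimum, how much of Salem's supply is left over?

0

Minimum-cost shipments:
  Salem->W: 20 TEU
  Gary->W: 15 TEU
  Gary->X: 10 TEU
  Gary->Y: 30 TEU
  Tempe->W: 50 TEU
Total cost = $1000.
Salem ships 20 of its 20, leaving 0.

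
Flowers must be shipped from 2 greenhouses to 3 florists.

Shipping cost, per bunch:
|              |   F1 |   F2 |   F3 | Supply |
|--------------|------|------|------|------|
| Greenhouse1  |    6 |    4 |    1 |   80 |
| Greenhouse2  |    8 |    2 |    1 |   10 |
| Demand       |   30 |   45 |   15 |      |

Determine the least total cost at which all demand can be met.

A cheapest plan:
  Greenhouse1 to F1: 30 × 6 = 180
  Greenhouse1 to F2: 35 × 4 = 140
  Greenhouse1 to F3: 15 × 1 = 15
  Greenhouse2 to F2: 10 × 2 = 20
Total = 180 + 140 + 15 + 20 = 355.
(Supply check: Greenhouse1 ships 80; Greenhouse2 ships 10.)

355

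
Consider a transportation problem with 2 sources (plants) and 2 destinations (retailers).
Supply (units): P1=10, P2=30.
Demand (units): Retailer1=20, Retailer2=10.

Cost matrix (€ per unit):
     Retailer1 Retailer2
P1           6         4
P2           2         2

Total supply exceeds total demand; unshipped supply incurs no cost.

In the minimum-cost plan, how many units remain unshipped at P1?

10

An optimal plan:
  P2–Retailer1: 20 × €2 = €40
  P2–Retailer2: 10 × €2 = €20
Total cost = €60.
P1 ships 0 of its 10, leaving 10.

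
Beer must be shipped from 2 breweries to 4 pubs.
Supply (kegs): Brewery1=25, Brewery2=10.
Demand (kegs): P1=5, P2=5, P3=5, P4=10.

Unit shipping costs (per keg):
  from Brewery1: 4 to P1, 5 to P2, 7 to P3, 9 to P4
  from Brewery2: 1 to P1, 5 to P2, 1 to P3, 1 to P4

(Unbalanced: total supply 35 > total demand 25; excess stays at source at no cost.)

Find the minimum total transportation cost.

A cheapest plan:
  Brewery1→P1: 5 × 4 = 20
  Brewery1→P2: 5 × 5 = 25
  Brewery1→P3: 5 × 7 = 35
  Brewery2→P4: 10 × 1 = 10
Total = 20 + 25 + 35 + 10 = 90.

90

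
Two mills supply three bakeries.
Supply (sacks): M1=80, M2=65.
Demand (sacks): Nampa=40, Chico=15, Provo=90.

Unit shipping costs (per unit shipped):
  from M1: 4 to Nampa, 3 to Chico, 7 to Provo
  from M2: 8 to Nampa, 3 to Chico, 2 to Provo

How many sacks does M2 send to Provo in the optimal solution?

65

Solving gives:
  M1→Nampa: 40 × 4 = 160
  M1→Chico: 15 × 3 = 45
  M1→Provo: 25 × 7 = 175
  M2→Provo: 65 × 2 = 130
Total cost = 510.
So M2→Provo carries 65 sacks.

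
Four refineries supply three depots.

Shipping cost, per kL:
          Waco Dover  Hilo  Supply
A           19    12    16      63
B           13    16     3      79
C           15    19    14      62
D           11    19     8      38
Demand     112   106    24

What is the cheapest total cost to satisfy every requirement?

An optimal shipping plan:
  A to Dover: 63 × 12 = 756
  B to Waco: 12 × 13 = 156
  B to Dover: 43 × 16 = 688
  B to Hilo: 24 × 3 = 72
  C to Waco: 62 × 15 = 930
  D to Waco: 38 × 11 = 418
Total = 756 + 156 + 688 + 72 + 930 + 418 = 3020.

3020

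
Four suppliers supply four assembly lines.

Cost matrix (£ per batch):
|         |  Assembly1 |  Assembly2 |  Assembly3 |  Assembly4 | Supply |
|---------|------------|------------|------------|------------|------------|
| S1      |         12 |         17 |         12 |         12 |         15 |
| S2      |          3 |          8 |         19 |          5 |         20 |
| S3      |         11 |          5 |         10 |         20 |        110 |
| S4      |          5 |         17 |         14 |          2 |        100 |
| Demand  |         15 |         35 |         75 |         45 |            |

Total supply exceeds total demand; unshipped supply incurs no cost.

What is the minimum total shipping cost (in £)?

1060

One minimum-cost allocation:
  S2->Assembly1: 15 × £3 = £45
  S3->Assembly2: 35 × £5 = £175
  S3->Assembly3: 75 × £10 = £750
  S4->Assembly4: 45 × £2 = £90
Total = 45 + 175 + 750 + 90 = £1060.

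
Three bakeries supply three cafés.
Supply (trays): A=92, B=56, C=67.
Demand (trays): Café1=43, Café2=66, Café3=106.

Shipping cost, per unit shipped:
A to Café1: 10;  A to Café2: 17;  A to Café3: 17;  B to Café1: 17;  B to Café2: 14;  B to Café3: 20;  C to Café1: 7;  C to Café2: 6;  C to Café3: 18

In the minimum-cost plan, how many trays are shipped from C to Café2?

Optimal shipments:
  A–Café1: 42 × 10 = 420
  A–Café3: 50 × 17 = 850
  B–Café3: 56 × 20 = 1120
  C–Café1: 1 × 7 = 7
  C–Café2: 66 × 6 = 396
Total cost = 2793.
So C→Café2 carries 66 trays.

66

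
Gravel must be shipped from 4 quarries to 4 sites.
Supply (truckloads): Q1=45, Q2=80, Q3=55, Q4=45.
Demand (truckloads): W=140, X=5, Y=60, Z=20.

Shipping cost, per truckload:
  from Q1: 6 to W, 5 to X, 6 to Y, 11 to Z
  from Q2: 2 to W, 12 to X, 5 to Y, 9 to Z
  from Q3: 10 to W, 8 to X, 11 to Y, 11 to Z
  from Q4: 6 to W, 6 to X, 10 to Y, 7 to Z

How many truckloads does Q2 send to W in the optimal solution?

80

Solving gives:
  Q1 to Y: 45 × 6 = 270
  Q2 to W: 80 × 2 = 160
  Q3 to W: 35 × 10 = 350
  Q3 to X: 5 × 8 = 40
  Q3 to Y: 15 × 11 = 165
  Q4 to W: 25 × 6 = 150
  Q4 to Z: 20 × 7 = 140
Total cost = 1275.
So Q2→W carries 80 truckloads.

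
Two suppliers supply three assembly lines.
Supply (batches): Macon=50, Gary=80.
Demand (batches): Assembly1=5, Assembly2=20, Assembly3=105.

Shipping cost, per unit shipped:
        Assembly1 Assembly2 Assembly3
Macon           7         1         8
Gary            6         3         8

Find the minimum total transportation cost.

890

Optimal allocation:
  Macon->Assembly2: 20 × 1 = 20
  Macon->Assembly3: 30 × 8 = 240
  Gary->Assembly1: 5 × 6 = 30
  Gary->Assembly3: 75 × 8 = 600
Total = 20 + 240 + 30 + 600 = 890.
(Supply check: Macon ships 50; Gary ships 80.)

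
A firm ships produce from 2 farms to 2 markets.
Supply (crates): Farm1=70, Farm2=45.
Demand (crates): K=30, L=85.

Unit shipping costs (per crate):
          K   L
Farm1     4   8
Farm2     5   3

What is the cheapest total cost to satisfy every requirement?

One minimum-cost allocation:
  Farm1–K: 30 × 4 = 120
  Farm1–L: 40 × 8 = 320
  Farm2–L: 45 × 3 = 135
Total = 120 + 320 + 135 = 575.

575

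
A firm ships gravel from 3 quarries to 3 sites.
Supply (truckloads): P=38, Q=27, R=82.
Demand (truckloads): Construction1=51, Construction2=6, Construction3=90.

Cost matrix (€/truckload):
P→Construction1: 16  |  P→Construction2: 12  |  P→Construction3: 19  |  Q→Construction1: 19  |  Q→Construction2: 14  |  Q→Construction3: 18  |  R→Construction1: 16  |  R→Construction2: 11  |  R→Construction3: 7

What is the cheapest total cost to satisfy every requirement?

A cheapest plan:
  P to Construction1: 38 × €16 = €608
  Q to Construction1: 13 × €19 = €247
  Q to Construction2: 6 × €14 = €84
  Q to Construction3: 8 × €18 = €144
  R to Construction3: 82 × €7 = €574
Total = 608 + 247 + 84 + 144 + 574 = €1657.
(Supply check: P ships 38; Q ships 27; R ships 82.)

1657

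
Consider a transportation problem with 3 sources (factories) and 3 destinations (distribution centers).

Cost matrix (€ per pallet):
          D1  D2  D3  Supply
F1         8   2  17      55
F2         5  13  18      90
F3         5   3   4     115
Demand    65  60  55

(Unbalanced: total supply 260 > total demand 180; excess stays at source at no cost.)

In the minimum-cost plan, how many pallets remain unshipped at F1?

0

An optimal plan:
  F1→D2: 55 × €2 = €110
  F2→D1: 65 × €5 = €325
  F3→D2: 5 × €3 = €15
  F3→D3: 55 × €4 = €220
Total cost = €670.
F1 ships 55 of its 55, leaving 0.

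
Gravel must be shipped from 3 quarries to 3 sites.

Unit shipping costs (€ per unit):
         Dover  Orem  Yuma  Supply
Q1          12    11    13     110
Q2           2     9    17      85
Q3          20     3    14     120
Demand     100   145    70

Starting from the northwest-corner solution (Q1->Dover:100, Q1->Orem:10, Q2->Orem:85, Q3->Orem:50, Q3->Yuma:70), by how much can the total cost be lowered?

1310

Current plan cost = 100·12 + 10·11 + 85·9 + 50·3 + 70·14 = €3205.
Optimal plan:
  Q1->Dover: 15 truckloads
  Q1->Orem: 25 truckloads
  Q1->Yuma: 70 truckloads
  Q2->Dover: 85 truckloads
  Q3->Orem: 120 truckloads
Optimal cost = €1895.
Saving = 3205 − 1895 = €1310.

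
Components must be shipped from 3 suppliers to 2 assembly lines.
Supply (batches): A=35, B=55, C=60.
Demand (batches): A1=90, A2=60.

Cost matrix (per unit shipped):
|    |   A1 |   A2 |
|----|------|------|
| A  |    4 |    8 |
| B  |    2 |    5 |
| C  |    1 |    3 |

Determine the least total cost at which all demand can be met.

430

One minimum-cost allocation:
  A to A1: 35 × 4 = 140
  B to A1: 55 × 2 = 110
  C to A2: 60 × 3 = 180
Total = 140 + 110 + 180 = 430.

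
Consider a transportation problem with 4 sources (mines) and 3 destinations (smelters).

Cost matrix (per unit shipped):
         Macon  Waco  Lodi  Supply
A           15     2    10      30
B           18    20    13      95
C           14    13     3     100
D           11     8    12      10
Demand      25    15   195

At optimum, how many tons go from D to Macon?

The minimum-cost plan:
  A–Waco: 15 tons
  A–Lodi: 15 tons
  B–Macon: 15 tons
  B–Lodi: 80 tons
  C–Lodi: 100 tons
  D–Macon: 10 tons
Total cost = 1900.
So D→Macon carries 10 tons.

10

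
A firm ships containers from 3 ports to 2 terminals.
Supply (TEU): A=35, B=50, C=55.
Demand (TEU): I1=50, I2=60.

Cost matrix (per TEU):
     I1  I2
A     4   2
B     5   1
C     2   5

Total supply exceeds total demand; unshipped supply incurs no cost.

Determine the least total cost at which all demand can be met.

170

Optimal allocation:
  A–I2: 10 TEU
  B–I2: 50 TEU
  C–I1: 50 TEU
Total cost = 170.
(Supply check: A ships 10; B ships 50; C ships 50.)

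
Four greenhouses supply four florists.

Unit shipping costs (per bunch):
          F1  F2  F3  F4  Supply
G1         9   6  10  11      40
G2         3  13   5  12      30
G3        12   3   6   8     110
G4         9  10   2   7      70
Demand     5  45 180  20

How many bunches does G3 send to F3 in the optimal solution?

85

Solving gives:
  G1–F2: 20 bunches
  G1–F4: 20 bunches
  G2–F1: 5 bunches
  G2–F3: 25 bunches
  G3–F2: 25 bunches
  G3–F3: 85 bunches
  G4–F3: 70 bunches
Total cost = 1205.
So G3→F3 carries 85 bunches.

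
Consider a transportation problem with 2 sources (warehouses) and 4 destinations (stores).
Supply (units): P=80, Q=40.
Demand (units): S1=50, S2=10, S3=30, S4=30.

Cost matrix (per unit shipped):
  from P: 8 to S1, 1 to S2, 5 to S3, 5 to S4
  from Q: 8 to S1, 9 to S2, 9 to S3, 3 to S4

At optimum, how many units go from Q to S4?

30

The minimum-cost plan:
  P→S1: 40 × 8 = 320
  P→S2: 10 × 1 = 10
  P→S3: 30 × 5 = 150
  Q→S1: 10 × 8 = 80
  Q→S4: 30 × 3 = 90
Total cost = 650.
So Q→S4 carries 30 units.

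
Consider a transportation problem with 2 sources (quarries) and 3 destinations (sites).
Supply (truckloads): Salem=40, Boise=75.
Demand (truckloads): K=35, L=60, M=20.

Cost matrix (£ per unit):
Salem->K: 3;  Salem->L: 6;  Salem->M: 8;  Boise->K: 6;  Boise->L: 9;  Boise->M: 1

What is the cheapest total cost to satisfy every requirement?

A cheapest plan:
  Salem→L: 40 × £6 = £240
  Boise→K: 35 × £6 = £210
  Boise→L: 20 × £9 = £180
  Boise→M: 20 × £1 = £20
Total = 240 + 210 + 180 + 20 = £650.
(Supply check: Salem ships 40; Boise ships 75.)

650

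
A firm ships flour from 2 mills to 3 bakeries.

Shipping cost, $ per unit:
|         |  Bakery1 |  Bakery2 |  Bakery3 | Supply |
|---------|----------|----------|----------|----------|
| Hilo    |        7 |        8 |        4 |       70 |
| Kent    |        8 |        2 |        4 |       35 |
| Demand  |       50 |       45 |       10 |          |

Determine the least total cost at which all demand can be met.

A cheapest plan:
  Hilo to Bakery1: 50 sacks
  Hilo to Bakery2: 10 sacks
  Hilo to Bakery3: 10 sacks
  Kent to Bakery2: 35 sacks
Total cost = $540.
(Supply check: Hilo ships 70; Kent ships 35.)

540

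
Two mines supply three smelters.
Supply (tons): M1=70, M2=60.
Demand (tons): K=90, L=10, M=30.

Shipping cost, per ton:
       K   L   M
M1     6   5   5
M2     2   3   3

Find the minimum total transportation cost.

Optimal allocation:
  M1–K: 30 × 6 = 180
  M1–L: 10 × 5 = 50
  M1–M: 30 × 5 = 150
  M2–K: 60 × 2 = 120
Total = 180 + 50 + 150 + 120 = 500.
(Supply check: M1 ships 70; M2 ships 60.)

500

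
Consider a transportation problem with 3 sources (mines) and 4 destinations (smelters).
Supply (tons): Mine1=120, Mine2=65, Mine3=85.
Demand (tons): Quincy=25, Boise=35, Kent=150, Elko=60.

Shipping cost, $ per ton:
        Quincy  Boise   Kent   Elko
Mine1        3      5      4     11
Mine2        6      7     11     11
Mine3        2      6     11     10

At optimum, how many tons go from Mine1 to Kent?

120

The minimum-cost plan:
  Mine1→Kent: 120 tons
  Mine2→Boise: 35 tons
  Mine2→Kent: 30 tons
  Mine3→Quincy: 25 tons
  Mine3→Elko: 60 tons
Total cost = $1705.
So Mine1→Kent carries 120 tons.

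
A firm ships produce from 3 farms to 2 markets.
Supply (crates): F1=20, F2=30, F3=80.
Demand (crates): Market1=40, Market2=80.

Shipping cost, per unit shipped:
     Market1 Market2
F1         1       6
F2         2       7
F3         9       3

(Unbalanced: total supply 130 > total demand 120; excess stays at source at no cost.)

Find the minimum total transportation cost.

300

A cheapest plan:
  F1→Market1: 20 crates
  F2→Market1: 20 crates
  F3→Market2: 80 crates
Total cost = 300.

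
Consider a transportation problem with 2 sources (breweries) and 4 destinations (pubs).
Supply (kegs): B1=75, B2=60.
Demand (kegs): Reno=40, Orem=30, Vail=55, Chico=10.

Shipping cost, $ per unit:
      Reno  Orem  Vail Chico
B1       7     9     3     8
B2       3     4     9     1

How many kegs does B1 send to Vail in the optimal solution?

Optimal shipments:
  B1–Reno: 20 × $7 = $140
  B1–Vail: 55 × $3 = $165
  B2–Reno: 20 × $3 = $60
  B2–Orem: 30 × $4 = $120
  B2–Chico: 10 × $1 = $10
Total cost = $495.
So B1→Vail carries 55 kegs.

55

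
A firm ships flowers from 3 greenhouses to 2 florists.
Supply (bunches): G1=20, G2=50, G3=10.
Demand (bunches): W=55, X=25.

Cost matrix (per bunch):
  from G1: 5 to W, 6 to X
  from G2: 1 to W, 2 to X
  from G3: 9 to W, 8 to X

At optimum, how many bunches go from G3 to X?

The minimum-cost plan:
  G1–W: 20 × 5 = 100
  G2–W: 35 × 1 = 35
  G2–X: 15 × 2 = 30
  G3–X: 10 × 8 = 80
Total cost = 245.
So G3→X carries 10 bunches.

10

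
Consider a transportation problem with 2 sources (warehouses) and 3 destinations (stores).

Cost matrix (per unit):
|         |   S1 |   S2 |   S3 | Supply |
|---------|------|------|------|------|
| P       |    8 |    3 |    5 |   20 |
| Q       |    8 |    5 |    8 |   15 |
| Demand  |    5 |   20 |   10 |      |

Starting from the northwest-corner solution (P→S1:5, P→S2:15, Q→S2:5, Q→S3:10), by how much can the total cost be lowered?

Current plan cost = 5·8 + 15·3 + 5·5 + 10·8 = 190.
Optimal plan:
  P→S2: 10 units
  P→S3: 10 units
  Q→S1: 5 units
  Q→S2: 10 units
Optimal cost = 170.
Saving = 190 − 170 = 20.

20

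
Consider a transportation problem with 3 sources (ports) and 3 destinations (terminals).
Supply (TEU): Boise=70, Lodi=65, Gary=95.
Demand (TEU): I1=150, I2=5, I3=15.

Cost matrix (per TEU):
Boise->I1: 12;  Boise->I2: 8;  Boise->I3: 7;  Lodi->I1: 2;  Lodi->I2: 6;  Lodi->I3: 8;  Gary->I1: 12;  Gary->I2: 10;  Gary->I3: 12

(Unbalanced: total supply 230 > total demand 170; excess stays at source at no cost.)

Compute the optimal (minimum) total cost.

One minimum-cost allocation:
  Boise->I2: 5 TEU
  Boise->I3: 15 TEU
  Lodi->I1: 65 TEU
  Gary->I1: 85 TEU
Total cost = 1295.

1295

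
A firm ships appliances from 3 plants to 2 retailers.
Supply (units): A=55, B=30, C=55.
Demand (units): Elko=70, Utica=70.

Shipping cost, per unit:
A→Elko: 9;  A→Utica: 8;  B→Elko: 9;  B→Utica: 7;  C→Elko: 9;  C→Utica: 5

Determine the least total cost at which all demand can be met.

1010

A cheapest plan:
  A->Elko: 55 × 9 = 495
  B->Elko: 15 × 9 = 135
  B->Utica: 15 × 7 = 105
  C->Utica: 55 × 5 = 275
Total = 495 + 135 + 105 + 275 = 1010.
(Supply check: A ships 55; B ships 30; C ships 55.)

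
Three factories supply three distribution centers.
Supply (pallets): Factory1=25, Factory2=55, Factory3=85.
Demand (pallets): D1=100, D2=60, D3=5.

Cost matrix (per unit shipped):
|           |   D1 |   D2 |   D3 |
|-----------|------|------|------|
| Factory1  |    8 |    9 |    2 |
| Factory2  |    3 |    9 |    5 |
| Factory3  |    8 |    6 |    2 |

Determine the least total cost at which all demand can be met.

895

One minimum-cost allocation:
  Factory1→D1: 20 × 8 = 160
  Factory1→D3: 5 × 2 = 10
  Factory2→D1: 55 × 3 = 165
  Factory3→D1: 25 × 8 = 200
  Factory3→D2: 60 × 6 = 360
Total = 160 + 10 + 165 + 200 + 360 = 895.
(Supply check: Factory1 ships 25; Factory2 ships 55; Factory3 ships 85.)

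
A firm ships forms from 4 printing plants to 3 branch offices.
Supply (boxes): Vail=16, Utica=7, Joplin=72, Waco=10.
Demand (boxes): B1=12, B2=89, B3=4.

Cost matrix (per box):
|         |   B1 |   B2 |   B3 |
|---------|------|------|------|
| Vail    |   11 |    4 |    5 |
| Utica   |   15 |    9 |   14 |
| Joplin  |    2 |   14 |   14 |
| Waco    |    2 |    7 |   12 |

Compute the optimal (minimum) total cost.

1061

Optimal allocation:
  Vail to B2: 16 × 4 = 64
  Utica to B2: 7 × 9 = 63
  Joplin to B1: 12 × 2 = 24
  Joplin to B2: 56 × 14 = 784
  Joplin to B3: 4 × 14 = 56
  Waco to B2: 10 × 7 = 70
Total = 64 + 63 + 24 + 784 + 56 + 70 = 1061.
(Supply check: Vail ships 16; Utica ships 7; Joplin ships 72; Waco ships 10.)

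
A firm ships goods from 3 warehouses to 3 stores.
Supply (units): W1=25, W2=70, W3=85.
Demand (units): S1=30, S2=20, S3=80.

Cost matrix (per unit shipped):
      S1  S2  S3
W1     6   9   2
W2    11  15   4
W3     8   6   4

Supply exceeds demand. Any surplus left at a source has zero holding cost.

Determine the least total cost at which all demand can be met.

An optimal shipping plan:
  W1→S3: 25 × 2 = 50
  W2→S3: 55 × 4 = 220
  W3→S1: 30 × 8 = 240
  W3→S2: 20 × 6 = 120
Total = 50 + 220 + 240 + 120 = 630.

630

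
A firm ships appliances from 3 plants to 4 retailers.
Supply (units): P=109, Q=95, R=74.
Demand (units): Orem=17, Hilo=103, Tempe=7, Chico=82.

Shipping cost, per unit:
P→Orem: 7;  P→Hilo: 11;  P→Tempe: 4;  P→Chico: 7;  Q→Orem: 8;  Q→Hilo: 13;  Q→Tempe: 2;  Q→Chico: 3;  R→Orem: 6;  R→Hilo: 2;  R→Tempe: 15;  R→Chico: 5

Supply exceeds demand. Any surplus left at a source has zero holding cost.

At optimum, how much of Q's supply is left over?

Minimum-cost shipments:
  P->Orem: 17 units
  P->Hilo: 29 units
  Q->Tempe: 7 units
  Q->Chico: 82 units
  R->Hilo: 74 units
Total cost = 846.
Q ships 89 of its 95, leaving 6.

6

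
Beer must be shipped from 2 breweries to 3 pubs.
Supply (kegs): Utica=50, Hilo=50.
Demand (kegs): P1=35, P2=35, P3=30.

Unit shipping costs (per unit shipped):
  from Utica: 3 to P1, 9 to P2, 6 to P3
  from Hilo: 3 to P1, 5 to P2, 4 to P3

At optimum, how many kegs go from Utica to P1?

35

The minimum-cost plan:
  Utica–P1: 35 kegs
  Utica–P3: 15 kegs
  Hilo–P2: 35 kegs
  Hilo–P3: 15 kegs
Total cost = 430.
So Utica→P1 carries 35 kegs.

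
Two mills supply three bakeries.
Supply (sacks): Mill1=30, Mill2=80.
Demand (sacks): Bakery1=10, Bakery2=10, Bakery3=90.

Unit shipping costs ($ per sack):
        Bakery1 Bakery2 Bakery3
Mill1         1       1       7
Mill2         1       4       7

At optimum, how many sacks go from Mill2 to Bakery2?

0

Optimal shipments:
  Mill1→Bakery1: 10 sacks
  Mill1→Bakery2: 10 sacks
  Mill1→Bakery3: 10 sacks
  Mill2→Bakery3: 80 sacks
Total cost = $650.
The route Mill2→Bakery2 is not used.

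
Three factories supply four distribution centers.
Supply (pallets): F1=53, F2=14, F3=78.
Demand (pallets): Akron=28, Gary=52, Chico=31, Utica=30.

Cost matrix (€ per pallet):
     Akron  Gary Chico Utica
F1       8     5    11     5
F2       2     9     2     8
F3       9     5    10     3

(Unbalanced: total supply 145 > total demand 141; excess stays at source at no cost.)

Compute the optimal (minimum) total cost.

A cheapest plan:
  F1->Akron: 28 × €8 = €224
  F1->Gary: 25 × €5 = €125
  F2->Chico: 14 × €2 = €28
  F3->Gary: 27 × €5 = €135
  F3->Chico: 17 × €10 = €170
  F3->Utica: 30 × €3 = €90
Total = 224 + 125 + 28 + 135 + 170 + 90 = €772.
(Supply check: F1 ships 53; F2 ships 14; F3 ships 74.)

772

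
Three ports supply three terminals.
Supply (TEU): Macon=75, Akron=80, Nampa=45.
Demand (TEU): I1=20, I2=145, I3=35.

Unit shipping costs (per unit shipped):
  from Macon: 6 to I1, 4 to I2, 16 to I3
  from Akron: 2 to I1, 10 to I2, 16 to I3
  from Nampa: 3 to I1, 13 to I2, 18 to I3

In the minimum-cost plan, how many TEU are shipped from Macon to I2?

Optimal shipments:
  Macon to I2: 75 × 4 = 300
  Akron to I2: 70 × 10 = 700
  Akron to I3: 10 × 16 = 160
  Nampa to I1: 20 × 3 = 60
  Nampa to I3: 25 × 18 = 450
Total cost = 1670.
So Macon→I2 carries 75 TEU.

75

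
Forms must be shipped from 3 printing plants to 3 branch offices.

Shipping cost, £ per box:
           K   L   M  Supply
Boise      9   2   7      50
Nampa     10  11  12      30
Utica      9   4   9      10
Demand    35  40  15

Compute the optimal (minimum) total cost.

A cheapest plan:
  Boise→L: 35 × £2 = £70
  Boise→M: 15 × £7 = £105
  Nampa→K: 30 × £10 = £300
  Utica→K: 5 × £9 = £45
  Utica→L: 5 × £4 = £20
Total = 70 + 105 + 300 + 45 + 20 = £540.

540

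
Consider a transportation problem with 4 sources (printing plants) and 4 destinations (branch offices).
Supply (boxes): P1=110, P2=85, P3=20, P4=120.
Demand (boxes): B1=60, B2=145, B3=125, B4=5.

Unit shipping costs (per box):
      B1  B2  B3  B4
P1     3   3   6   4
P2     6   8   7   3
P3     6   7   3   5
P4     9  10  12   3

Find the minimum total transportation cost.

One minimum-cost allocation:
  P1→B2: 110 × 3 = 330
  P2→B3: 85 × 7 = 595
  P3→B3: 20 × 3 = 60
  P4→B1: 60 × 9 = 540
  P4→B2: 35 × 10 = 350
  P4→B3: 20 × 12 = 240
  P4→B4: 5 × 3 = 15
Total = 330 + 595 + 60 + 540 + 350 + 240 + 15 = 2130.

2130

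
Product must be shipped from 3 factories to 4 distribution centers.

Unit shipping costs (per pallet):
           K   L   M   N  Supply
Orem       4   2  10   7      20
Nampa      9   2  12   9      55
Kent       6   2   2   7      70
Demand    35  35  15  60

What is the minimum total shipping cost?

Optimal allocation:
  Orem->K: 20 pallets
  Nampa->L: 35 pallets
  Nampa->N: 20 pallets
  Kent->K: 15 pallets
  Kent->M: 15 pallets
  Kent->N: 40 pallets
Total cost = 730.

730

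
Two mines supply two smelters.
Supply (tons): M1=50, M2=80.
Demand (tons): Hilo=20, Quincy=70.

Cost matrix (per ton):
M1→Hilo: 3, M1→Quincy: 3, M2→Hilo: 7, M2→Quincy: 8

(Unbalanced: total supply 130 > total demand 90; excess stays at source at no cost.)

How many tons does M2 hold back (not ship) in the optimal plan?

40

An optimal plan:
  M1–Quincy: 50 tons
  M2–Hilo: 20 tons
  M2–Quincy: 20 tons
Total cost = 450.
M2 ships 40 of its 80, leaving 40.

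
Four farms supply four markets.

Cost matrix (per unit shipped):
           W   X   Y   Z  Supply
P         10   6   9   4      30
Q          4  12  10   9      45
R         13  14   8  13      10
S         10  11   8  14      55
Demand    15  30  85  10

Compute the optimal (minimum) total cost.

1050

One minimum-cost allocation:
  P to X: 30 × 6 = 180
  Q to W: 15 × 4 = 60
  Q to Y: 20 × 10 = 200
  Q to Z: 10 × 9 = 90
  R to Y: 10 × 8 = 80
  S to Y: 55 × 8 = 440
Total = 180 + 60 + 200 + 90 + 80 + 440 = 1050.
(Supply check: P ships 30; Q ships 45; R ships 10; S ships 55.)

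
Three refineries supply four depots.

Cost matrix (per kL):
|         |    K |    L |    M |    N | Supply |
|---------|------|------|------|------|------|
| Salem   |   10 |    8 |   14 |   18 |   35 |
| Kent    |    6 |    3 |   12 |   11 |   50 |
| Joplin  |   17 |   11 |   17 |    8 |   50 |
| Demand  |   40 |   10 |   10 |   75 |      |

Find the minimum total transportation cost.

1185

Optimal allocation:
  Salem→K: 25 × 10 = 250
  Salem→M: 10 × 14 = 140
  Kent→K: 15 × 6 = 90
  Kent→L: 10 × 3 = 30
  Kent→N: 25 × 11 = 275
  Joplin→N: 50 × 8 = 400
Total = 250 + 140 + 90 + 30 + 275 + 400 = 1185.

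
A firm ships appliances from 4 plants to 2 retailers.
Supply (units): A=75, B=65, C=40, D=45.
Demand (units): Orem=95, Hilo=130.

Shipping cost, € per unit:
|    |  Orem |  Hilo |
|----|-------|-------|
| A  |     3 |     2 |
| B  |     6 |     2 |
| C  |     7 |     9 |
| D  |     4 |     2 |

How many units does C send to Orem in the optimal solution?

Solving gives:
  A–Orem: 55 units
  A–Hilo: 20 units
  B–Hilo: 65 units
  C–Orem: 40 units
  D–Hilo: 45 units
Total cost = €705.
So C→Orem carries 40 units.

40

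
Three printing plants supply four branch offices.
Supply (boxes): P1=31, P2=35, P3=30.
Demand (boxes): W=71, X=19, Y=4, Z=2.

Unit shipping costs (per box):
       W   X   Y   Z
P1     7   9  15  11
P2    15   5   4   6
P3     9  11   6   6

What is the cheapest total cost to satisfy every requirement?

760

A cheapest plan:
  P1–W: 31 boxes
  P2–W: 10 boxes
  P2–X: 19 boxes
  P2–Y: 4 boxes
  P2–Z: 2 boxes
  P3–W: 30 boxes
Total cost = 760.
(Supply check: P1 ships 31; P2 ships 35; P3 ships 30.)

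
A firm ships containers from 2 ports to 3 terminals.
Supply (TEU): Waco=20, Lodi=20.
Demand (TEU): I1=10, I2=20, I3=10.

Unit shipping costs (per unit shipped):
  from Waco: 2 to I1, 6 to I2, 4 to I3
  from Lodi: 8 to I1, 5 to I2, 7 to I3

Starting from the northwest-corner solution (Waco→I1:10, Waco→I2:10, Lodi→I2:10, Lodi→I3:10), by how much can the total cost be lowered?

40

Current plan cost = 10·2 + 10·6 + 10·5 + 10·7 = 200.
Optimal plan:
  Waco to I1: 10 × 2 = 20
  Waco to I3: 10 × 4 = 40
  Lodi to I2: 20 × 5 = 100
Optimal cost = 160.
Saving = 200 − 160 = 40.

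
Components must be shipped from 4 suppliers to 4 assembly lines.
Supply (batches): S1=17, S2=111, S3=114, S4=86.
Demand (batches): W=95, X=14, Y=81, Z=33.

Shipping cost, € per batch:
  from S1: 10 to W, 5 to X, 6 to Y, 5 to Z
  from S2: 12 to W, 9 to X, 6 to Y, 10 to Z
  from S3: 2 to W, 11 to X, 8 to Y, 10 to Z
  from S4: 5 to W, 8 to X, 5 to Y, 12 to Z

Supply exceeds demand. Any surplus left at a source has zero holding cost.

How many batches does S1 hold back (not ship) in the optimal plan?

An optimal plan:
  S1->Z: 17 × €5 = €85
  S2->X: 9 × €9 = €81
  S2->Z: 16 × €10 = €160
  S3->W: 95 × €2 = €190
  S4->X: 5 × €8 = €40
  S4->Y: 81 × €5 = €405
Total cost = €961.
S1 ships 17 of its 17, leaving 0.

0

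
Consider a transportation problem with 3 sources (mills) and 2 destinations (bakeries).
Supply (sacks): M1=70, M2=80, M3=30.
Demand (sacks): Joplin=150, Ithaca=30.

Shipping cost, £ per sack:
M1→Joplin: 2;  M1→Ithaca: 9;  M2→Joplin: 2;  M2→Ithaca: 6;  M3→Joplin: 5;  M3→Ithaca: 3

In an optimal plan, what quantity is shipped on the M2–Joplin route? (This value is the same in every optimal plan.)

Solving gives:
  M1→Joplin: 70 × £2 = £140
  M2→Joplin: 80 × £2 = £160
  M3→Ithaca: 30 × £3 = £90
Total cost = £390.
So M2→Joplin carries 80 sacks.

80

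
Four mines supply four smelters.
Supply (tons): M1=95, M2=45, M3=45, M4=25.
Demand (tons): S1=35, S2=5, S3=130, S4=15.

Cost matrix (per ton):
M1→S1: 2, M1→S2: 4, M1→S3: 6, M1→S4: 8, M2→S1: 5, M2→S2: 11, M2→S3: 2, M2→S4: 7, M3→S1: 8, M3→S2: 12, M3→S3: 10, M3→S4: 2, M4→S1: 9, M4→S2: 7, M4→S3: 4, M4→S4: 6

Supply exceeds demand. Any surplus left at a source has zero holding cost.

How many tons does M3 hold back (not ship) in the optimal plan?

25

Minimum-cost shipments:
  M1->S1: 35 × 2 = 70
  M1->S2: 5 × 4 = 20
  M1->S3: 55 × 6 = 330
  M2->S3: 45 × 2 = 90
  M3->S3: 5 × 10 = 50
  M3->S4: 15 × 2 = 30
  M4->S3: 25 × 4 = 100
Total cost = 690.
M3 ships 20 of its 45, leaving 25.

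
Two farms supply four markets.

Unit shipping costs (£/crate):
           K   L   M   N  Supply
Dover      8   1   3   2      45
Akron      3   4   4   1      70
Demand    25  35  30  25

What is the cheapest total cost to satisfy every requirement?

245

An optimal shipping plan:
  Dover to L: 35 × £1 = £35
  Dover to M: 10 × £3 = £30
  Akron to K: 25 × £3 = £75
  Akron to M: 20 × £4 = £80
  Akron to N: 25 × £1 = £25
Total = 35 + 30 + 75 + 80 + 25 = £245.
(Supply check: Dover ships 45; Akron ships 70.)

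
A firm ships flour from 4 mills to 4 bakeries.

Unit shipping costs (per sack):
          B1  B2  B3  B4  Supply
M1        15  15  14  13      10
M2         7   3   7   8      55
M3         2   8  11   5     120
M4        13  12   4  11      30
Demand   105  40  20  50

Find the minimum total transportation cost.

845

Optimal allocation:
  M1–B4: 10 × 13 = 130
  M2–B2: 40 × 3 = 120
  M2–B4: 15 × 8 = 120
  M3–B1: 105 × 2 = 210
  M3–B4: 15 × 5 = 75
  M4–B3: 20 × 4 = 80
  M4–B4: 10 × 11 = 110
Total = 130 + 120 + 120 + 210 + 75 + 80 + 110 = 845.
(Supply check: M1 ships 10; M2 ships 55; M3 ships 120; M4 ships 30.)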